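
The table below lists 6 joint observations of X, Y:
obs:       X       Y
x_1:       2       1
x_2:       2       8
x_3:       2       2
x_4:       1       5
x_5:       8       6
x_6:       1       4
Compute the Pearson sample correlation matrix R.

Step 1 — column means:
  mean(X) = (2 + 2 + 2 + 1 + 8 + 1) / 6 = 16/6 = 2.6667
  mean(Y) = (1 + 8 + 2 + 5 + 6 + 4) / 6 = 26/6 = 4.3333

Step 2 — sample variances and covariances s[i,j] = (1/(n-1)) · Σ_k (x_{k,i} - mean_i) · (x_{k,j} - mean_j), with n-1 = 5:
  s[X,X] = ((-0.6667)·(-0.6667) + (-0.6667)·(-0.6667) + (-0.6667)·(-0.6667) + (-1.6667)·(-1.6667) + (5.3333)·(5.3333) + (-1.6667)·(-1.6667)) / 5 = 35.3333/5 = 7.0667
  s[X,Y] = ((-0.6667)·(-3.3333) + (-0.6667)·(3.6667) + (-0.6667)·(-2.3333) + (-1.6667)·(0.6667) + (5.3333)·(1.6667) + (-1.6667)·(-0.3333)) / 5 = 9.6667/5 = 1.9333
  s[Y,Y] = ((-3.3333)·(-3.3333) + (3.6667)·(3.6667) + (-2.3333)·(-2.3333) + (0.6667)·(0.6667) + (1.6667)·(1.6667) + (-0.3333)·(-0.3333)) / 5 = 33.3333/5 = 6.6667
  Sample standard deviations s_i = √(s[i,i]):
  s(X) = √(7.0667) = 2.6583
  s(Y) = √(6.6667) = 2.582

Step 3 — r_{ij} = s_{ij} / (s_i · s_j):
  r[X,X] = 1 (diagonal).
  r[X,Y] = 1.9333 / (2.6583 · 2.582) = 1.9333 / 6.8638 = 0.2817
  r[Y,Y] = 1 (diagonal).

R is symmetric with unit diagonal. Assembling:

R = [[1, 0.2817],
 [0.2817, 1]]


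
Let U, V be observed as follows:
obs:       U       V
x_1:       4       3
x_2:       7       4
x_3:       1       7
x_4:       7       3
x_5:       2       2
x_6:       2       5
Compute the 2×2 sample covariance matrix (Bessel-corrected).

Step 1 — column means:
  mean(U) = (4 + 7 + 1 + 7 + 2 + 2) / 6 = 23/6 = 3.8333
  mean(V) = (3 + 4 + 7 + 3 + 2 + 5) / 6 = 24/6 = 4

Step 2 — sample covariance S[i,j] = (1/(n-1)) · Σ_k (x_{k,i} - mean_i) · (x_{k,j} - mean_j), with n-1 = 5.
  S[U,U] = ((0.1667)·(0.1667) + (3.1667)·(3.1667) + (-2.8333)·(-2.8333) + (3.1667)·(3.1667) + (-1.8333)·(-1.8333) + (-1.8333)·(-1.8333)) / 5 = 34.8333/5 = 6.9667
  S[U,V] = ((0.1667)·(-1) + (3.1667)·(0) + (-2.8333)·(3) + (3.1667)·(-1) + (-1.8333)·(-2) + (-1.8333)·(1)) / 5 = -10/5 = -2
  S[V,V] = ((-1)·(-1) + (0)·(0) + (3)·(3) + (-1)·(-1) + (-2)·(-2) + (1)·(1)) / 5 = 16/5 = 3.2

S is symmetric (S[j,i] = S[i,j]). Assembling:

S = [[6.9667, -2],
 [-2, 3.2]]


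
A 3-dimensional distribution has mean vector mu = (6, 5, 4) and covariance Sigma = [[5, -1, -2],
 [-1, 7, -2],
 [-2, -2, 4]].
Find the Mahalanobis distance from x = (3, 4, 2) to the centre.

Step 1 — centre the observation: (x - mu) = (-3, -1, -2).

Step 2 — invert Sigma (cofactor / det for 3×3, or solve directly):
  Sigma^{-1} = [[0.3, 0.1, 0.2],
 [0.1, 0.2, 0.15],
 [0.2, 0.15, 0.425]].

Step 3 — form the quadratic (x - mu)^T · Sigma^{-1} · (x - mu):
  Sigma^{-1} · (x - mu) = (-1.4, -0.8, -1.6).
  (x - mu)^T · [Sigma^{-1} · (x - mu)] = (-3)·(-1.4) + (-1)·(-0.8) + (-2)·(-1.6) = 8.2.

Step 4 — take square root: d = √(8.2) ≈ 2.8636.

d(x, mu) = √(8.2) ≈ 2.8636


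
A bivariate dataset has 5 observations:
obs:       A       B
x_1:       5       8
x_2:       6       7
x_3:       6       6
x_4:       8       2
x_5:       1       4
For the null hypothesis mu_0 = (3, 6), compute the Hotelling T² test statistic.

Step 1 — sample mean vector:
  mean(A) = (5 + 6 + 6 + 8 + 1) / 5 = 26/5 = 5.2
  mean(B) = (8 + 7 + 6 + 2 + 4) / 5 = 27/5 = 5.4
  x̄ = (5.2, 5.4),  deviation x̄ - mu_0 = (5.2, 5.4) - (3, 6) = (2.2, -0.6).

Step 2 — sample covariance matrix, S[i,j] = (1/(n-1)) · Σ_k (x_{k,i} - mean_i) · (x_{k,j} - mean_j), divisor n-1 = 4:
  S[A,A] = ((-0.2)·(-0.2) + (0.8)·(0.8) + (0.8)·(0.8) + (2.8)·(2.8) + (-4.2)·(-4.2)) / 4 = 26.8/4 = 6.7
  S[A,B] = ((-0.2)·(2.6) + (0.8)·(1.6) + (0.8)·(0.6) + (2.8)·(-3.4) + (-4.2)·(-1.4)) / 4 = -2.4/4 = -0.6
  S[B,B] = ((2.6)·(2.6) + (1.6)·(1.6) + (0.6)·(0.6) + (-3.4)·(-3.4) + (-1.4)·(-1.4)) / 4 = 23.2/4 = 5.8
  S = [[6.7, -0.6],
 [-0.6, 5.8]].

Step 3 — invert S. det(S) = 6.7·5.8 - (-0.6)² = 38.5.
  S^{-1} = (1/det) · [[d, -b], [-b, a]] = [[0.1506, 0.0156],
 [0.0156, 0.174]].

Step 4 — quadratic form (x̄ - mu_0)^T · S^{-1} · (x̄ - mu_0):
  S^{-1} · (x̄ - mu_0) = (0.3221, -0.0701),
  (x̄ - mu_0)^T · [...] = (2.2)·(0.3221) + (-0.6)·(-0.0701) = 0.7506.

Step 5 — scale by n: T² = 5 · 0.7506 = 3.7532.

T² ≈ 3.7532


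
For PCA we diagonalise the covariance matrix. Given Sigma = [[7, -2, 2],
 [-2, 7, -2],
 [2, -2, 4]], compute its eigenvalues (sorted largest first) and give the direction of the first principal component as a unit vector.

Step 1 — characteristic polynomial p(λ) = det(λI - Sigma) = λ³ - tr·λ² + c_1·λ - det, where tr = trace, c_1 = sum of the principal 2×2 minors, det = det(Sigma):
  tr = 7 + 7 + 4 = 18,
  c_1 = (7·7 - (-2)²) + (7·4 - (2)²) + (7·4 - (-2)²) = 45 + 24 + 24 = 93,
  det = 7·(7·4 - (-2)²) - (-2)·((-2)·4 - (-2)·(2)) + (2)·((-2)·(-2) - 7·(2)) = 7·(24) - (-2)·(-4) + (2)·(-10) = 140.
  So p(λ) = λ³ - 18λ² + 93λ - 140.
Step 2 — look for an integer root (rational root theorem: any rational root is an integer divisor of 140). Testing λ = 5:
  p(5) = 125 - 450 + 465 - 140 = 0  ✓
  Dividing out (λ - 5): p(λ) = (λ - 5)(λ² - 13λ + 28).
Step 3 — remaining eigenvalues from the quadratic λ² - 13λ + 28 = 0:
  Δ = 13² - 4·28 = 169 - 112 = 57,  λ = (13 ± √57)/2 = (13 ± 7.5498)/2 ≈ 10.2749 or 2.7251.
  Sorted: λ_1 = 10.2749,  λ_2 = 5,  λ_3 = 2.7251  (check: sum = 18 = tr ✓).

Step 4 — unit eigenvector for λ_1 ≈ 10.2749: v spans the null space of (Sigma - λ_1 I), whose rows are
  r_1 = (-3.2749, -2, 2),  r_2 = (-2, -3.2749, -2),  r_3 = (2, -2, -6.2749).
  v is orthogonal to every row, so take v ∝ r_1 × r_2 = ((-2)·(-2) - (2)·(-3.2749), (2)·(-2) - (-3.2749)·(-2), (-3.2749)·(-3.2749) - (-2)·(-2)) ≈ (10.5498, -10.5498, 6.7251).
  Let u = (10.5498, -10.5498, 6.7251).
  ||u|| = √((10.5498)² + (-10.5498)² + (6.7251)²) = √(267.8248) ≈ 16.3654,  v_1 = u/||u|| ≈ (0.6446, -0.6446, 0.4109) (||v_1|| = 1).

λ_1 = 10.2749,  λ_2 = 5,  λ_3 = 2.7251;  v_1 ≈ (0.6446, -0.6446, 0.4109)


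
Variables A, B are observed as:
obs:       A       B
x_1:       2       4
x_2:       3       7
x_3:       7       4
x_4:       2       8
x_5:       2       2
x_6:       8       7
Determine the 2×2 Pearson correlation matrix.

Step 1 — column means:
  mean(A) = (2 + 3 + 7 + 2 + 2 + 8) / 6 = 24/6 = 4
  mean(B) = (4 + 7 + 4 + 8 + 2 + 7) / 6 = 32/6 = 5.3333

Step 2 — sample variances and covariances s[i,j] = (1/(n-1)) · Σ_k (x_{k,i} - mean_i) · (x_{k,j} - mean_j), with n-1 = 5:
  s[A,A] = ((-2)·(-2) + (-1)·(-1) + (3)·(3) + (-2)·(-2) + (-2)·(-2) + (4)·(4)) / 5 = 38/5 = 7.6
  s[A,B] = ((-2)·(-1.3333) + (-1)·(1.6667) + (3)·(-1.3333) + (-2)·(2.6667) + (-2)·(-3.3333) + (4)·(1.6667)) / 5 = 5/5 = 1
  s[B,B] = ((-1.3333)·(-1.3333) + (1.6667)·(1.6667) + (-1.3333)·(-1.3333) + (2.6667)·(2.6667) + (-3.3333)·(-3.3333) + (1.6667)·(1.6667)) / 5 = 27.3333/5 = 5.4667
  Sample standard deviations s_i = √(s[i,i]):
  s(A) = √(7.6) = 2.7568
  s(B) = √(5.4667) = 2.3381

Step 3 — r_{ij} = s_{ij} / (s_i · s_j):
  r[A,A] = 1 (diagonal).
  r[A,B] = 1 / (2.7568 · 2.3381) = 1 / 6.4457 = 0.1551
  r[B,B] = 1 (diagonal).

R is symmetric with unit diagonal. Assembling:

R = [[1, 0.1551],
 [0.1551, 1]]


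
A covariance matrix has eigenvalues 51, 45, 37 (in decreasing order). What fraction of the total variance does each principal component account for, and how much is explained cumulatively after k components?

Step 1 — total variance = trace(Sigma) = Σ λ_i = 51 + 45 + 37 = 133.

Step 2 — fraction explained by component i = λ_i / Σ λ:
  PC1: 51/133 = 0.3835
  PC2: 45/133 = 0.3383
  PC3: 37/133 = 0.2782

Step 3 — cumulative fraction after k components = (λ_1 + ... + λ_k) / Σ λ:
  k = 1: 51/133 = 0.3835
  k = 2: (51 + 45)/133 = 96/133 = 0.7218
  k = 3: (51 + 45 + 37)/133 = 133/133 = 1

Summary (fraction, with percent):

explained: PC1 0.3835 (38.35%), PC2 0.3383 (33.83%), PC3 0.2782 (27.82%);  cumulative: 0.3835, 0.7218, 1


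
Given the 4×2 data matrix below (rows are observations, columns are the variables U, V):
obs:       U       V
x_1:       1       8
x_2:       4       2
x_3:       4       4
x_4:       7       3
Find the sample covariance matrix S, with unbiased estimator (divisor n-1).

Step 1 — column means:
  mean(U) = (1 + 4 + 4 + 7) / 4 = 16/4 = 4
  mean(V) = (8 + 2 + 4 + 3) / 4 = 17/4 = 4.25

Step 2 — sample covariance S[i,j] = (1/(n-1)) · Σ_k (x_{k,i} - mean_i) · (x_{k,j} - mean_j), with n-1 = 3.
  S[U,U] = ((-3)·(-3) + (0)·(0) + (0)·(0) + (3)·(3)) / 3 = 18/3 = 6
  S[U,V] = ((-3)·(3.75) + (0)·(-2.25) + (0)·(-0.25) + (3)·(-1.25)) / 3 = -15/3 = -5
  S[V,V] = ((3.75)·(3.75) + (-2.25)·(-2.25) + (-0.25)·(-0.25) + (-1.25)·(-1.25)) / 3 = 20.75/3 = 6.9167

S is symmetric (S[j,i] = S[i,j]). Assembling:

S = [[6, -5],
 [-5, 6.9167]]


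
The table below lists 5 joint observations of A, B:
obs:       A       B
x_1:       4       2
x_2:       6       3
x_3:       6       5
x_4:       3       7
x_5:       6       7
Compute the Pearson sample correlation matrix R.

Step 1 — column means:
  mean(A) = (4 + 6 + 6 + 3 + 6) / 5 = 25/5 = 5
  mean(B) = (2 + 3 + 5 + 7 + 7) / 5 = 24/5 = 4.8

Step 2 — sample variances and covariances s[i,j] = (1/(n-1)) · Σ_k (x_{k,i} - mean_i) · (x_{k,j} - mean_j), with n-1 = 4:
  s[A,A] = ((-1)·(-1) + (1)·(1) + (1)·(1) + (-2)·(-2) + (1)·(1)) / 4 = 8/4 = 2
  s[A,B] = ((-1)·(-2.8) + (1)·(-1.8) + (1)·(0.2) + (-2)·(2.2) + (1)·(2.2)) / 4 = -1/4 = -0.25
  s[B,B] = ((-2.8)·(-2.8) + (-1.8)·(-1.8) + (0.2)·(0.2) + (2.2)·(2.2) + (2.2)·(2.2)) / 4 = 20.8/4 = 5.2
  Sample standard deviations s_i = √(s[i,i]):
  s(A) = √(2) = 1.4142
  s(B) = √(5.2) = 2.2804

Step 3 — r_{ij} = s_{ij} / (s_i · s_j):
  r[A,A] = 1 (diagonal).
  r[A,B] = -0.25 / (1.4142 · 2.2804) = -0.25 / 3.2249 = -0.0775
  r[B,B] = 1 (diagonal).

R is symmetric with unit diagonal. Assembling:

R = [[1, -0.0775],
 [-0.0775, 1]]


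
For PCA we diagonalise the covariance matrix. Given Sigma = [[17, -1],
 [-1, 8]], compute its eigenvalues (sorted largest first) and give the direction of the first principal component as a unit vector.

Step 1 — characteristic polynomial of 2×2 Sigma:
  det(Sigma - λI) = λ² - trace · λ + det = 0.
  trace = 17 + 8 = 25, det = 17·8 - (-1)² = 135.
Step 2 — discriminant:
  Δ = trace² - 4·det = 625 - 540 = 85.
Step 3 — eigenvalues:
  λ = (trace ± √Δ)/2 = (25 ± 9.2195)/2,
  λ_1 = 17.1098,  λ_2 = 7.8902.

Step 4 — unit eigenvector for λ_1: solve (Sigma - λ_1 I)v = 0. First row:
  (17 - 17.1098)·v_x + (-1)·v_y = 0, i.e. (-0.1098)·v_x + (-1)·v_y = 0,
  so v ∝ (b, λ_1 - a) = (-1, 0.1098); multiply by -1 so the first entry is positive: u = (1, -0.1098).
  ||u|| = √((1)² + (-0.1098)²) = √(1.012) ≈ 1.006,
  v_1 = u/||u|| ≈ (0.994, -0.1091) (||v_1|| = 1).

λ_1 = 17.1098,  λ_2 = 7.8902;  v_1 ≈ (0.994, -0.1091)


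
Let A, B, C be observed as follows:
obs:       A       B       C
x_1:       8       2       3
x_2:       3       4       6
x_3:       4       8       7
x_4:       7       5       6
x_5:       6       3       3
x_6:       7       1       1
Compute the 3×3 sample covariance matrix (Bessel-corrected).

Step 1 — column means:
  mean(A) = (8 + 3 + 4 + 7 + 6 + 7) / 6 = 35/6 = 5.8333
  mean(B) = (2 + 4 + 8 + 5 + 3 + 1) / 6 = 23/6 = 3.8333
  mean(C) = (3 + 6 + 7 + 6 + 3 + 1) / 6 = 26/6 = 4.3333

Step 2 — sample covariance S[i,j] = (1/(n-1)) · Σ_k (x_{k,i} - mean_i) · (x_{k,j} - mean_j), with n-1 = 5.
  S[A,A] = ((2.1667)·(2.1667) + (-2.8333)·(-2.8333) + (-1.8333)·(-1.8333) + (1.1667)·(1.1667) + (0.1667)·(0.1667) + (1.1667)·(1.1667)) / 5 = 18.8333/5 = 3.7667
  S[A,B] = ((2.1667)·(-1.8333) + (-2.8333)·(0.1667) + (-1.8333)·(4.1667) + (1.1667)·(1.1667) + (0.1667)·(-0.8333) + (1.1667)·(-2.8333)) / 5 = -14.1667/5 = -2.8333
  S[A,C] = ((2.1667)·(-1.3333) + (-2.8333)·(1.6667) + (-1.8333)·(2.6667) + (1.1667)·(1.6667) + (0.1667)·(-1.3333) + (1.1667)·(-3.3333)) / 5 = -14.6667/5 = -2.9333
  S[B,B] = ((-1.8333)·(-1.8333) + (0.1667)·(0.1667) + (4.1667)·(4.1667) + (1.1667)·(1.1667) + (-0.8333)·(-0.8333) + (-2.8333)·(-2.8333)) / 5 = 30.8333/5 = 6.1667
  S[B,C] = ((-1.8333)·(-1.3333) + (0.1667)·(1.6667) + (4.1667)·(2.6667) + (1.1667)·(1.6667) + (-0.8333)·(-1.3333) + (-2.8333)·(-3.3333)) / 5 = 26.3333/5 = 5.2667
  S[C,C] = ((-1.3333)·(-1.3333) + (1.6667)·(1.6667) + (2.6667)·(2.6667) + (1.6667)·(1.6667) + (-1.3333)·(-1.3333) + (-3.3333)·(-3.3333)) / 5 = 27.3333/5 = 5.4667

S is symmetric (S[j,i] = S[i,j]). Assembling:

S = [[3.7667, -2.8333, -2.9333],
 [-2.8333, 6.1667, 5.2667],
 [-2.9333, 5.2667, 5.4667]]


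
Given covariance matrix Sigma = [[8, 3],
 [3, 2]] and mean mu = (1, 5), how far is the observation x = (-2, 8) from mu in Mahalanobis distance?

Step 1 — centre the observation: (x - mu) = (-3, 3).

Step 2 — invert Sigma. det(Sigma) = 8·2 - (3)² = 7.
  Sigma^{-1} = (1/det) · [[d, -b], [-b, a]] = [[0.2857, -0.4286],
 [-0.4286, 1.1429]].

Step 3 — form the quadratic (x - mu)^T · Sigma^{-1} · (x - mu):
  Sigma^{-1} · (x - mu) = (-2.1429, 4.7143).
  (x - mu)^T · [Sigma^{-1} · (x - mu)] = (-3)·(-2.1429) + (3)·(4.7143) = 20.5714.

Step 4 — take square root: d = √(20.5714) ≈ 4.5356.

d(x, mu) = √(20.5714) ≈ 4.5356


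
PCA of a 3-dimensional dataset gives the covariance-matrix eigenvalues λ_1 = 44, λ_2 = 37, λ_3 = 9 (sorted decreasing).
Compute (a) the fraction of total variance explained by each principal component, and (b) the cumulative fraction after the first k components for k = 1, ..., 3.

Step 1 — total variance = trace(Sigma) = Σ λ_i = 44 + 37 + 9 = 90.

Step 2 — fraction explained by component i = λ_i / Σ λ:
  PC1: 44/90 = 0.4889
  PC2: 37/90 = 0.4111
  PC3: 9/90 = 0.1

Step 3 — cumulative fraction after k components = (λ_1 + ... + λ_k) / Σ λ:
  k = 1: 44/90 = 0.4889
  k = 2: (44 + 37)/90 = 81/90 = 0.9
  k = 3: (44 + 37 + 9)/90 = 90/90 = 1

Summary (fraction, with percent):

explained: PC1 0.4889 (48.89%), PC2 0.4111 (41.11%), PC3 0.1 (10%);  cumulative: 0.4889, 0.9, 1


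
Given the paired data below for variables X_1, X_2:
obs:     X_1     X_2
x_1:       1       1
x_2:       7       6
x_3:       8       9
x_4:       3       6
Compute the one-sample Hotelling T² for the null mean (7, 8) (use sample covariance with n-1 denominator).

Step 1 — sample mean vector:
  mean(X_1) = (1 + 7 + 8 + 3) / 4 = 19/4 = 4.75
  mean(X_2) = (1 + 6 + 9 + 6) / 4 = 22/4 = 5.5
  x̄ = (4.75, 5.5),  deviation x̄ - mu_0 = (4.75, 5.5) - (7, 8) = (-2.25, -2.5).

Step 2 — sample covariance matrix, S[i,j] = (1/(n-1)) · Σ_k (x_{k,i} - mean_i) · (x_{k,j} - mean_j), divisor n-1 = 3:
  S[X_1,X_1] = ((-3.75)·(-3.75) + (2.25)·(2.25) + (3.25)·(3.25) + (-1.75)·(-1.75)) / 3 = 32.75/3 = 10.9167
  S[X_1,X_2] = ((-3.75)·(-4.5) + (2.25)·(0.5) + (3.25)·(3.5) + (-1.75)·(0.5)) / 3 = 28.5/3 = 9.5
  S[X_2,X_2] = ((-4.5)·(-4.5) + (0.5)·(0.5) + (3.5)·(3.5) + (0.5)·(0.5)) / 3 = 33/3 = 11
  S = [[10.9167, 9.5],
 [9.5, 11]].

Step 3 — invert S. det(S) = 10.9167·11 - (9.5)² = 29.8333.
  S^{-1} = (1/det) · [[d, -b], [-b, a]] = [[0.3687, -0.3184],
 [-0.3184, 0.3659]].

Step 4 — quadratic form (x̄ - mu_0)^T · S^{-1} · (x̄ - mu_0):
  S^{-1} · (x̄ - mu_0) = (-0.0335, -0.1983),
  (x̄ - mu_0)^T · [...] = (-2.25)·(-0.0335) + (-2.5)·(-0.1983) = 0.5712.

Step 5 — scale by n: T² = 4 · 0.5712 = 2.2849.

T² ≈ 2.2849


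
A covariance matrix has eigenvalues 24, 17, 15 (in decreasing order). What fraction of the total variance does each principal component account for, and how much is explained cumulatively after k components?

Step 1 — total variance = trace(Sigma) = Σ λ_i = 24 + 17 + 15 = 56.

Step 2 — fraction explained by component i = λ_i / Σ λ:
  PC1: 24/56 = 0.4286
  PC2: 17/56 = 0.3036
  PC3: 15/56 = 0.2679

Step 3 — cumulative fraction after k components = (λ_1 + ... + λ_k) / Σ λ:
  k = 1: 24/56 = 0.4286
  k = 2: (24 + 17)/56 = 41/56 = 0.7321
  k = 3: (24 + 17 + 15)/56 = 56/56 = 1

Summary (fraction, with percent):

explained: PC1 0.4286 (42.86%), PC2 0.3036 (30.36%), PC3 0.2679 (26.79%);  cumulative: 0.4286, 0.7321, 1


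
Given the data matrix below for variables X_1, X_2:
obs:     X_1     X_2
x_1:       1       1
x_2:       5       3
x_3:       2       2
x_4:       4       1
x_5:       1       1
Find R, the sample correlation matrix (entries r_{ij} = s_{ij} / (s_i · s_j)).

Step 1 — column means:
  mean(X_1) = (1 + 5 + 2 + 4 + 1) / 5 = 13/5 = 2.6
  mean(X_2) = (1 + 3 + 2 + 1 + 1) / 5 = 8/5 = 1.6

Step 2 — sample variances and covariances s[i,j] = (1/(n-1)) · Σ_k (x_{k,i} - mean_i) · (x_{k,j} - mean_j), with n-1 = 4:
  s[X_1,X_1] = ((-1.6)·(-1.6) + (2.4)·(2.4) + (-0.6)·(-0.6) + (1.4)·(1.4) + (-1.6)·(-1.6)) / 4 = 13.2/4 = 3.3
  s[X_1,X_2] = ((-1.6)·(-0.6) + (2.4)·(1.4) + (-0.6)·(0.4) + (1.4)·(-0.6) + (-1.6)·(-0.6)) / 4 = 4.2/4 = 1.05
  s[X_2,X_2] = ((-0.6)·(-0.6) + (1.4)·(1.4) + (0.4)·(0.4) + (-0.6)·(-0.6) + (-0.6)·(-0.6)) / 4 = 3.2/4 = 0.8
  Sample standard deviations s_i = √(s[i,i]):
  s(X_1) = √(3.3) = 1.8166
  s(X_2) = √(0.8) = 0.8944

Step 3 — r_{ij} = s_{ij} / (s_i · s_j):
  r[X_1,X_1] = 1 (diagonal).
  r[X_1,X_2] = 1.05 / (1.8166 · 0.8944) = 1.05 / 1.6248 = 0.6462
  r[X_2,X_2] = 1 (diagonal).

R is symmetric with unit diagonal. Assembling:

R = [[1, 0.6462],
 [0.6462, 1]]


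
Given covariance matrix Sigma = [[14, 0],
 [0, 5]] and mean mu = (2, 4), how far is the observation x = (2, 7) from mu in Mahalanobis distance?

Step 1 — centre the observation: (x - mu) = (0, 3).

Step 2 — invert Sigma. det(Sigma) = 14·5 - (0)² = 70.
  Sigma^{-1} = (1/det) · [[d, -b], [-b, a]] = [[0.0714, 0],
 [0, 0.2]].

Step 3 — form the quadratic (x - mu)^T · Sigma^{-1} · (x - mu):
  Sigma^{-1} · (x - mu) = (0, 0.6).
  (x - mu)^T · [Sigma^{-1} · (x - mu)] = (0)·(0) + (3)·(0.6) = 1.8.

Step 4 — take square root: d = √(1.8) ≈ 1.3416.

d(x, mu) = √(1.8) ≈ 1.3416


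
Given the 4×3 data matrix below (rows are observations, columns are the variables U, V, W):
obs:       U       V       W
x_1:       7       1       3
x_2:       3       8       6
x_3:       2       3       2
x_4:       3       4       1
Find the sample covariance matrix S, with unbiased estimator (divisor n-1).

Step 1 — column means:
  mean(U) = (7 + 3 + 2 + 3) / 4 = 15/4 = 3.75
  mean(V) = (1 + 8 + 3 + 4) / 4 = 16/4 = 4
  mean(W) = (3 + 6 + 2 + 1) / 4 = 12/4 = 3

Step 2 — sample covariance S[i,j] = (1/(n-1)) · Σ_k (x_{k,i} - mean_i) · (x_{k,j} - mean_j), with n-1 = 3.
  S[U,U] = ((3.25)·(3.25) + (-0.75)·(-0.75) + (-1.75)·(-1.75) + (-0.75)·(-0.75)) / 3 = 14.75/3 = 4.9167
  S[U,V] = ((3.25)·(-3) + (-0.75)·(4) + (-1.75)·(-1) + (-0.75)·(0)) / 3 = -11/3 = -3.6667
  S[U,W] = ((3.25)·(0) + (-0.75)·(3) + (-1.75)·(-1) + (-0.75)·(-2)) / 3 = 1/3 = 0.3333
  S[V,V] = ((-3)·(-3) + (4)·(4) + (-1)·(-1) + (0)·(0)) / 3 = 26/3 = 8.6667
  S[V,W] = ((-3)·(0) + (4)·(3) + (-1)·(-1) + (0)·(-2)) / 3 = 13/3 = 4.3333
  S[W,W] = ((0)·(0) + (3)·(3) + (-1)·(-1) + (-2)·(-2)) / 3 = 14/3 = 4.6667

S is symmetric (S[j,i] = S[i,j]). Assembling:

S = [[4.9167, -3.6667, 0.3333],
 [-3.6667, 8.6667, 4.3333],
 [0.3333, 4.3333, 4.6667]]


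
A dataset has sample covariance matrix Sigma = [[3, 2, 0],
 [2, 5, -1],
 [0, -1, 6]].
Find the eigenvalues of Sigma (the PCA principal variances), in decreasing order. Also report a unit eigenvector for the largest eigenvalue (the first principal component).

Step 1 — characteristic polynomial p(λ) = det(λI - Sigma) = λ³ - tr·λ² + c_1·λ - det, where tr = trace, c_1 = sum of the principal 2×2 minors, det = det(Sigma):
  tr = 3 + 5 + 6 = 14,
  c_1 = (3·5 - (2)²) + (3·6 - (0)²) + (5·6 - (-1)²) = 11 + 18 + 29 = 58,
  det = 3·(5·6 - (-1)²) - (2)·((2)·6 - (-1)·(0)) + (0)·((2)·(-1) - 5·(0)) = 3·(29) - (2)·(12) + (0)·(-2) = 63.
  So p(λ) = λ³ - 14λ² + 58λ - 63.
Step 2 — look for an integer root (rational root theorem: any rational root is an integer divisor of 63). Testing λ = 7:
  p(7) = 343 - 686 + 406 - 63 = 0  ✓
  Dividing out (λ - 7): p(λ) = (λ - 7)(λ² - 7λ + 9).
Step 3 — remaining eigenvalues from the quadratic λ² - 7λ + 9 = 0:
  Δ = 7² - 4·9 = 49 - 36 = 13,  λ = (7 ± √13)/2 = (7 ± 3.6056)/2 ≈ 5.3028 or 1.6972.
  Sorted: λ_1 = 7,  λ_2 = 5.3028,  λ_3 = 1.6972  (check: sum = 14 = tr ✓).

Step 4 — unit eigenvector for λ_1 = 7: v spans the null space of (Sigma - λ_1 I), whose rows are
  r_1 = (-4, 2, 0),  r_2 = (2, -2, -1),  r_3 = (0, -1, -1).
  v is orthogonal to every row, so take v ∝ r_1 × r_2 = ((2)·(-1) - (0)·(-2), (0)·(2) - (-4)·(-1), (-4)·(-2) - (2)·(2)) = (-2, -4, 4).
  Rescale (divide by 2; multiply by -1 so the first nonzero entry is positive): u = (1, 2, -2).
  ||u|| = √((1)² + (2)² + (-2)²) = √(9) = 3,  v_1 = u/||u|| ≈ (0.3333, 0.6667, -0.6667) (||v_1|| = 1).

λ_1 = 7,  λ_2 = 5.3028,  λ_3 = 1.6972;  v_1 ≈ (0.3333, 0.6667, -0.6667)


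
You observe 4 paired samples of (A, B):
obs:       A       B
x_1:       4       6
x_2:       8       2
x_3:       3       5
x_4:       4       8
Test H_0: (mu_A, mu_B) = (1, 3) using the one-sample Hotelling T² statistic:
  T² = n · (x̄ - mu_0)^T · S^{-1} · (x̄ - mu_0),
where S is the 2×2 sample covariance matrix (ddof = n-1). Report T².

Step 1 — sample mean vector:
  mean(A) = (4 + 8 + 3 + 4) / 4 = 19/4 = 4.75
  mean(B) = (6 + 2 + 5 + 8) / 4 = 21/4 = 5.25
  x̄ = (4.75, 5.25),  deviation x̄ - mu_0 = (4.75, 5.25) - (1, 3) = (3.75, 2.25).

Step 2 — sample covariance matrix, S[i,j] = (1/(n-1)) · Σ_k (x_{k,i} - mean_i) · (x_{k,j} - mean_j), divisor n-1 = 3:
  S[A,A] = ((-0.75)·(-0.75) + (3.25)·(3.25) + (-1.75)·(-1.75) + (-0.75)·(-0.75)) / 3 = 14.75/3 = 4.9167
  S[A,B] = ((-0.75)·(0.75) + (3.25)·(-3.25) + (-1.75)·(-0.25) + (-0.75)·(2.75)) / 3 = -12.75/3 = -4.25
  S[B,B] = ((0.75)·(0.75) + (-3.25)·(-3.25) + (-0.25)·(-0.25) + (2.75)·(2.75)) / 3 = 18.75/3 = 6.25
  S = [[4.9167, -4.25],
 [-4.25, 6.25]].

Step 3 — invert S. det(S) = 4.9167·6.25 - (-4.25)² = 12.6667.
  S^{-1} = (1/det) · [[d, -b], [-b, a]] = [[0.4934, 0.3355],
 [0.3355, 0.3882]].

Step 4 — quadratic form (x̄ - mu_0)^T · S^{-1} · (x̄ - mu_0):
  S^{-1} · (x̄ - mu_0) = (2.6053, 2.1316),
  (x̄ - mu_0)^T · [...] = (3.75)·(2.6053) + (2.25)·(2.1316) = 14.5658.

Step 5 — scale by n: T² = 4 · 14.5658 = 58.2632.

T² ≈ 58.2632


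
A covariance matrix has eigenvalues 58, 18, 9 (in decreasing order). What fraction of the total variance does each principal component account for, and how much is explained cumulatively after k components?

Step 1 — total variance = trace(Sigma) = Σ λ_i = 58 + 18 + 9 = 85.

Step 2 — fraction explained by component i = λ_i / Σ λ:
  PC1: 58/85 = 0.6824
  PC2: 18/85 = 0.2118
  PC3: 9/85 = 0.1059

Step 3 — cumulative fraction after k components = (λ_1 + ... + λ_k) / Σ λ:
  k = 1: 58/85 = 0.6824
  k = 2: (58 + 18)/85 = 76/85 = 0.8941
  k = 3: (58 + 18 + 9)/85 = 85/85 = 1

Summary (fraction, with percent):

explained: PC1 0.6824 (68.24%), PC2 0.2118 (21.18%), PC3 0.1059 (10.59%);  cumulative: 0.6824, 0.8941, 1


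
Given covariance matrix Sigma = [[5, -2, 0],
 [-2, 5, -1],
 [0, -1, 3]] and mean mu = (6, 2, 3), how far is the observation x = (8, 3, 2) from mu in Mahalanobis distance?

Step 1 — centre the observation: (x - mu) = (2, 1, -1).

Step 2 — invert Sigma (cofactor / det for 3×3, or solve directly):
  Sigma^{-1} = [[0.2414, 0.1034, 0.0345],
 [0.1034, 0.2586, 0.0862],
 [0.0345, 0.0862, 0.3621]].

Step 3 — form the quadratic (x - mu)^T · Sigma^{-1} · (x - mu):
  Sigma^{-1} · (x - mu) = (0.5517, 0.3793, -0.2069).
  (x - mu)^T · [Sigma^{-1} · (x - mu)] = (2)·(0.5517) + (1)·(0.3793) + (-1)·(-0.2069) = 1.6897.

Step 4 — take square root: d = √(1.6897) ≈ 1.2999.

d(x, mu) = √(1.6897) ≈ 1.2999


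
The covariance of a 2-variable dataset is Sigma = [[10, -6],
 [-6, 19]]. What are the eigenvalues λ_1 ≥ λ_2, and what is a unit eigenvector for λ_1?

Step 1 — characteristic polynomial of 2×2 Sigma:
  det(Sigma - λI) = λ² - trace · λ + det = 0.
  trace = 10 + 19 = 29, det = 10·19 - (-6)² = 154.
Step 2 — discriminant:
  Δ = trace² - 4·det = 841 - 616 = 225.
Step 3 — eigenvalues:
  λ = (trace ± √Δ)/2 = (29 ± 15)/2,
  λ_1 = 22,  λ_2 = 7.

Step 4 — unit eigenvector for λ_1: solve (Sigma - λ_1 I)v = 0. First row:
  (10 - 22)·v_x + (-6)·v_y = 0, i.e. (-12)·v_x + (-6)·v_y = 0,
  so v ∝ (b, λ_1 - a) = (-6, 12); multiply by -1 so the first entry is positive: u = (6, -12).
  ||u|| = √((6)² + (-12)²) = √(180) ≈ 13.4164,
  v_1 = u/||u|| ≈ (0.4472, -0.8944) (||v_1|| = 1).

λ_1 = 22,  λ_2 = 7;  v_1 ≈ (0.4472, -0.8944)


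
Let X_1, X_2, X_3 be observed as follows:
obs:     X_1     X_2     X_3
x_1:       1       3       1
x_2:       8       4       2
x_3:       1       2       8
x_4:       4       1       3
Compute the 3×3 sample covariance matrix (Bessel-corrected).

Step 1 — column means:
  mean(X_1) = (1 + 8 + 1 + 4) / 4 = 14/4 = 3.5
  mean(X_2) = (3 + 4 + 2 + 1) / 4 = 10/4 = 2.5
  mean(X_3) = (1 + 2 + 8 + 3) / 4 = 14/4 = 3.5

Step 2 — sample covariance S[i,j] = (1/(n-1)) · Σ_k (x_{k,i} - mean_i) · (x_{k,j} - mean_j), with n-1 = 3.
  S[X_1,X_1] = ((-2.5)·(-2.5) + (4.5)·(4.5) + (-2.5)·(-2.5) + (0.5)·(0.5)) / 3 = 33/3 = 11
  S[X_1,X_2] = ((-2.5)·(0.5) + (4.5)·(1.5) + (-2.5)·(-0.5) + (0.5)·(-1.5)) / 3 = 6/3 = 2
  S[X_1,X_3] = ((-2.5)·(-2.5) + (4.5)·(-1.5) + (-2.5)·(4.5) + (0.5)·(-0.5)) / 3 = -12/3 = -4
  S[X_2,X_2] = ((0.5)·(0.5) + (1.5)·(1.5) + (-0.5)·(-0.5) + (-1.5)·(-1.5)) / 3 = 5/3 = 1.6667
  S[X_2,X_3] = ((0.5)·(-2.5) + (1.5)·(-1.5) + (-0.5)·(4.5) + (-1.5)·(-0.5)) / 3 = -5/3 = -1.6667
  S[X_3,X_3] = ((-2.5)·(-2.5) + (-1.5)·(-1.5) + (4.5)·(4.5) + (-0.5)·(-0.5)) / 3 = 29/3 = 9.6667

S is symmetric (S[j,i] = S[i,j]). Assembling:

S = [[11, 2, -4],
 [2, 1.6667, -1.6667],
 [-4, -1.6667, 9.6667]]


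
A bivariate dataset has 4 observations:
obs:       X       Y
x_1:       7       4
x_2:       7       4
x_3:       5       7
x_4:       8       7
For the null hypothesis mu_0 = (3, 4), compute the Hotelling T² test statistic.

Step 1 — sample mean vector:
  mean(X) = (7 + 7 + 5 + 8) / 4 = 27/4 = 6.75
  mean(Y) = (4 + 4 + 7 + 7) / 4 = 22/4 = 5.5
  x̄ = (6.75, 5.5),  deviation x̄ - mu_0 = (6.75, 5.5) - (3, 4) = (3.75, 1.5).

Step 2 — sample covariance matrix, S[i,j] = (1/(n-1)) · Σ_k (x_{k,i} - mean_i) · (x_{k,j} - mean_j), divisor n-1 = 3:
  S[X,X] = ((0.25)·(0.25) + (0.25)·(0.25) + (-1.75)·(-1.75) + (1.25)·(1.25)) / 3 = 4.75/3 = 1.5833
  S[X,Y] = ((0.25)·(-1.5) + (0.25)·(-1.5) + (-1.75)·(1.5) + (1.25)·(1.5)) / 3 = -1.5/3 = -0.5
  S[Y,Y] = ((-1.5)·(-1.5) + (-1.5)·(-1.5) + (1.5)·(1.5) + (1.5)·(1.5)) / 3 = 9/3 = 3
  S = [[1.5833, -0.5],
 [-0.5, 3]].

Step 3 — invert S. det(S) = 1.5833·3 - (-0.5)² = 4.5.
  S^{-1} = (1/det) · [[d, -b], [-b, a]] = [[0.6667, 0.1111],
 [0.1111, 0.3519]].

Step 4 — quadratic form (x̄ - mu_0)^T · S^{-1} · (x̄ - mu_0):
  S^{-1} · (x̄ - mu_0) = (2.6667, 0.9444),
  (x̄ - mu_0)^T · [...] = (3.75)·(2.6667) + (1.5)·(0.9444) = 11.4167.

Step 5 — scale by n: T² = 4 · 11.4167 = 45.6667.

T² ≈ 45.6667


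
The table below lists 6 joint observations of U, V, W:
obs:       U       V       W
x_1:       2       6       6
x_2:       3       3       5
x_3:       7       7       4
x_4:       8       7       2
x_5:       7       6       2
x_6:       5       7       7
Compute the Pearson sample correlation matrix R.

Step 1 — column means:
  mean(U) = (2 + 3 + 7 + 8 + 7 + 5) / 6 = 32/6 = 5.3333
  mean(V) = (6 + 3 + 7 + 7 + 6 + 7) / 6 = 36/6 = 6
  mean(W) = (6 + 5 + 4 + 2 + 2 + 7) / 6 = 26/6 = 4.3333

Step 2 — sample variances and covariances s[i,j] = (1/(n-1)) · Σ_k (x_{k,i} - mean_i) · (x_{k,j} - mean_j), with n-1 = 5:
  s[U,U] = ((-3.3333)·(-3.3333) + (-2.3333)·(-2.3333) + (1.6667)·(1.6667) + (2.6667)·(2.6667) + (1.6667)·(1.6667) + (-0.3333)·(-0.3333)) / 5 = 29.3333/5 = 5.8667
  s[U,V] = ((-3.3333)·(0) + (-2.3333)·(-3) + (1.6667)·(1) + (2.6667)·(1) + (1.6667)·(0) + (-0.3333)·(1)) / 5 = 11/5 = 2.2
  s[U,W] = ((-3.3333)·(1.6667) + (-2.3333)·(0.6667) + (1.6667)·(-0.3333) + (2.6667)·(-2.3333) + (1.6667)·(-2.3333) + (-0.3333)·(2.6667)) / 5 = -18.6667/5 = -3.7333
  s[V,V] = ((0)·(0) + (-3)·(-3) + (1)·(1) + (1)·(1) + (0)·(0) + (1)·(1)) / 5 = 12/5 = 2.4
  s[V,W] = ((0)·(1.6667) + (-3)·(0.6667) + (1)·(-0.3333) + (1)·(-2.3333) + (0)·(-2.3333) + (1)·(2.6667)) / 5 = -2/5 = -0.4
  s[W,W] = ((1.6667)·(1.6667) + (0.6667)·(0.6667) + (-0.3333)·(-0.3333) + (-2.3333)·(-2.3333) + (-2.3333)·(-2.3333) + (2.6667)·(2.6667)) / 5 = 21.3333/5 = 4.2667
  Sample standard deviations s_i = √(s[i,i]):
  s(U) = √(5.8667) = 2.4221
  s(V) = √(2.4) = 1.5492
  s(W) = √(4.2667) = 2.0656

Step 3 — r_{ij} = s_{ij} / (s_i · s_j):
  r[U,U] = 1 (diagonal).
  r[U,V] = 2.2 / (2.4221 · 1.5492) = 2.2 / 3.7523 = 0.5863
  r[U,W] = -3.7333 / (2.4221 · 2.0656) = -3.7333 / 5.0031 = -0.7462
  r[V,V] = 1 (diagonal).
  r[V,W] = -0.4 / (1.5492 · 2.0656) = -0.4 / 3.2 = -0.125
  r[W,W] = 1 (diagonal).

R is symmetric with unit diagonal. Assembling:

R = [[1, 0.5863, -0.7462],
 [0.5863, 1, -0.125],
 [-0.7462, -0.125, 1]]


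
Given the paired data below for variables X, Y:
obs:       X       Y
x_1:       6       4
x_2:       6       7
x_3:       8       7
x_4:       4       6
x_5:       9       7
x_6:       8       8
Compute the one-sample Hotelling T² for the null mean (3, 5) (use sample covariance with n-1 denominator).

Step 1 — sample mean vector:
  mean(X) = (6 + 6 + 8 + 4 + 9 + 8) / 6 = 41/6 = 6.8333
  mean(Y) = (4 + 7 + 7 + 6 + 7 + 8) / 6 = 39/6 = 6.5
  x̄ = (6.8333, 6.5),  deviation x̄ - mu_0 = (6.8333, 6.5) - (3, 5) = (3.8333, 1.5).

Step 2 — sample covariance matrix, S[i,j] = (1/(n-1)) · Σ_k (x_{k,i} - mean_i) · (x_{k,j} - mean_j), divisor n-1 = 5:
  S[X,X] = ((-0.8333)·(-0.8333) + (-0.8333)·(-0.8333) + (1.1667)·(1.1667) + (-2.8333)·(-2.8333) + (2.1667)·(2.1667) + (1.1667)·(1.1667)) / 5 = 16.8333/5 = 3.3667
  S[X,Y] = ((-0.8333)·(-2.5) + (-0.8333)·(0.5) + (1.1667)·(0.5) + (-2.8333)·(-0.5) + (2.1667)·(0.5) + (1.1667)·(1.5)) / 5 = 6.5/5 = 1.3
  S[Y,Y] = ((-2.5)·(-2.5) + (0.5)·(0.5) + (0.5)·(0.5) + (-0.5)·(-0.5) + (0.5)·(0.5) + (1.5)·(1.5)) / 5 = 9.5/5 = 1.9
  S = [[3.3667, 1.3],
 [1.3, 1.9]].

Step 3 — invert S. det(S) = 3.3667·1.9 - (1.3)² = 4.7067.
  S^{-1} = (1/det) · [[d, -b], [-b, a]] = [[0.4037, -0.2762],
 [-0.2762, 0.7153]].

Step 4 — quadratic form (x̄ - mu_0)^T · S^{-1} · (x̄ - mu_0):
  S^{-1} · (x̄ - mu_0) = (1.1331, 0.0142),
  (x̄ - mu_0)^T · [...] = (3.8333)·(1.1331) + (1.5)·(0.0142) = 4.365.

Step 5 — scale by n: T² = 6 · 4.365 = 26.1898.

T² ≈ 26.1898


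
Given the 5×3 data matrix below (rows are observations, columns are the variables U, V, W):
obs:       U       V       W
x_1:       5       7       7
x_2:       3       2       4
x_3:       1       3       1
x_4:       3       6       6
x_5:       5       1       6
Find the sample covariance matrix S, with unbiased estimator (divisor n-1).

Step 1 — column means:
  mean(U) = (5 + 3 + 1 + 3 + 5) / 5 = 17/5 = 3.4
  mean(V) = (7 + 2 + 3 + 6 + 1) / 5 = 19/5 = 3.8
  mean(W) = (7 + 4 + 1 + 6 + 6) / 5 = 24/5 = 4.8

Step 2 — sample covariance S[i,j] = (1/(n-1)) · Σ_k (x_{k,i} - mean_i) · (x_{k,j} - mean_j), with n-1 = 4.
  S[U,U] = ((1.6)·(1.6) + (-0.4)·(-0.4) + (-2.4)·(-2.4) + (-0.4)·(-0.4) + (1.6)·(1.6)) / 4 = 11.2/4 = 2.8
  S[U,V] = ((1.6)·(3.2) + (-0.4)·(-1.8) + (-2.4)·(-0.8) + (-0.4)·(2.2) + (1.6)·(-2.8)) / 4 = 2.4/4 = 0.6
  S[U,W] = ((1.6)·(2.2) + (-0.4)·(-0.8) + (-2.4)·(-3.8) + (-0.4)·(1.2) + (1.6)·(1.2)) / 4 = 14.4/4 = 3.6
  S[V,V] = ((3.2)·(3.2) + (-1.8)·(-1.8) + (-0.8)·(-0.8) + (2.2)·(2.2) + (-2.8)·(-2.8)) / 4 = 26.8/4 = 6.7
  S[V,W] = ((3.2)·(2.2) + (-1.8)·(-0.8) + (-0.8)·(-3.8) + (2.2)·(1.2) + (-2.8)·(1.2)) / 4 = 10.8/4 = 2.7
  S[W,W] = ((2.2)·(2.2) + (-0.8)·(-0.8) + (-3.8)·(-3.8) + (1.2)·(1.2) + (1.2)·(1.2)) / 4 = 22.8/4 = 5.7

S is symmetric (S[j,i] = S[i,j]). Assembling:

S = [[2.8, 0.6, 3.6],
 [0.6, 6.7, 2.7],
 [3.6, 2.7, 5.7]]


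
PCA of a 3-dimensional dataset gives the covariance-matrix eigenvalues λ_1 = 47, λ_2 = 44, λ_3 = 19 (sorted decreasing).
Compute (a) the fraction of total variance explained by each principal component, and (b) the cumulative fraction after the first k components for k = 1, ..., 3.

Step 1 — total variance = trace(Sigma) = Σ λ_i = 47 + 44 + 19 = 110.

Step 2 — fraction explained by component i = λ_i / Σ λ:
  PC1: 47/110 = 0.4273
  PC2: 44/110 = 0.4
  PC3: 19/110 = 0.1727

Step 3 — cumulative fraction after k components = (λ_1 + ... + λ_k) / Σ λ:
  k = 1: 47/110 = 0.4273
  k = 2: (47 + 44)/110 = 91/110 = 0.8273
  k = 3: (47 + 44 + 19)/110 = 110/110 = 1

Summary (fraction, with percent):

explained: PC1 0.4273 (42.73%), PC2 0.4 (40%), PC3 0.1727 (17.27%);  cumulative: 0.4273, 0.8273, 1


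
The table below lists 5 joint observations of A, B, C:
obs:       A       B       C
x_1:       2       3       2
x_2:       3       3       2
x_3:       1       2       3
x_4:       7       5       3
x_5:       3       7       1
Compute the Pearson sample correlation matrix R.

Step 1 — column means:
  mean(A) = (2 + 3 + 1 + 7 + 3) / 5 = 16/5 = 3.2
  mean(B) = (3 + 3 + 2 + 5 + 7) / 5 = 20/5 = 4
  mean(C) = (2 + 2 + 3 + 3 + 1) / 5 = 11/5 = 2.2

Step 2 — sample variances and covariances s[i,j] = (1/(n-1)) · Σ_k (x_{k,i} - mean_i) · (x_{k,j} - mean_j), with n-1 = 4:
  s[A,A] = ((-1.2)·(-1.2) + (-0.2)·(-0.2) + (-2.2)·(-2.2) + (3.8)·(3.8) + (-0.2)·(-0.2)) / 4 = 20.8/4 = 5.2
  s[A,B] = ((-1.2)·(-1) + (-0.2)·(-1) + (-2.2)·(-2) + (3.8)·(1) + (-0.2)·(3)) / 4 = 9/4 = 2.25
  s[A,C] = ((-1.2)·(-0.2) + (-0.2)·(-0.2) + (-2.2)·(0.8) + (3.8)·(0.8) + (-0.2)·(-1.2)) / 4 = 1.8/4 = 0.45
  s[B,B] = ((-1)·(-1) + (-1)·(-1) + (-2)·(-2) + (1)·(1) + (3)·(3)) / 4 = 16/4 = 4
  s[B,C] = ((-1)·(-0.2) + (-1)·(-0.2) + (-2)·(0.8) + (1)·(0.8) + (3)·(-1.2)) / 4 = -4/4 = -1
  s[C,C] = ((-0.2)·(-0.2) + (-0.2)·(-0.2) + (0.8)·(0.8) + (0.8)·(0.8) + (-1.2)·(-1.2)) / 4 = 2.8/4 = 0.7
  Sample standard deviations s_i = √(s[i,i]):
  s(A) = √(5.2) = 2.2804
  s(B) = √(4) = 2
  s(C) = √(0.7) = 0.8367

Step 3 — r_{ij} = s_{ij} / (s_i · s_j):
  r[A,A] = 1 (diagonal).
  r[A,B] = 2.25 / (2.2804 · 2) = 2.25 / 4.5607 = 0.4933
  r[A,C] = 0.45 / (2.2804 · 0.8367) = 0.45 / 1.9079 = 0.2359
  r[B,B] = 1 (diagonal).
  r[B,C] = -1 / (2 · 0.8367) = -1 / 1.6733 = -0.5976
  r[C,C] = 1 (diagonal).

R is symmetric with unit diagonal. Assembling:

R = [[1, 0.4933, 0.2359],
 [0.4933, 1, -0.5976],
 [0.2359, -0.5976, 1]]


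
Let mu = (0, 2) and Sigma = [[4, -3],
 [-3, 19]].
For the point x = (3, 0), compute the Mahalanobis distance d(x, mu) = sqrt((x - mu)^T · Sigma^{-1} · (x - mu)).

Step 1 — centre the observation: (x - mu) = (3, -2).

Step 2 — invert Sigma. det(Sigma) = 4·19 - (-3)² = 67.
  Sigma^{-1} = (1/det) · [[d, -b], [-b, a]] = [[0.2836, 0.0448],
 [0.0448, 0.0597]].

Step 3 — form the quadratic (x - mu)^T · Sigma^{-1} · (x - mu):
  Sigma^{-1} · (x - mu) = (0.7612, 0.0149).
  (x - mu)^T · [Sigma^{-1} · (x - mu)] = (3)·(0.7612) + (-2)·(0.0149) = 2.2537.

Step 4 — take square root: d = √(2.2537) ≈ 1.5012.

d(x, mu) = √(2.2537) ≈ 1.5012


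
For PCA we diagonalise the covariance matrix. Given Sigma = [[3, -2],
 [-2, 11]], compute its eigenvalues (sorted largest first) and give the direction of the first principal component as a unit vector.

Step 1 — characteristic polynomial of 2×2 Sigma:
  det(Sigma - λI) = λ² - trace · λ + det = 0.
  trace = 3 + 11 = 14, det = 3·11 - (-2)² = 29.
Step 2 — discriminant:
  Δ = trace² - 4·det = 196 - 116 = 80.
Step 3 — eigenvalues:
  λ = (trace ± √Δ)/2 = (14 ± 8.9443)/2,
  λ_1 = 11.4721,  λ_2 = 2.5279.

Step 4 — unit eigenvector for λ_1: solve (Sigma - λ_1 I)v = 0. First row:
  (3 - 11.4721)·v_x + (-2)·v_y = 0, i.e. (-8.4721)·v_x + (-2)·v_y = 0,
  so v ∝ (b, λ_1 - a) = (-2, 8.4721); multiply by -1 so the first entry is positive: u = (2, -8.4721).
  ||u|| = √((2)² + (-8.4721)²) = √(75.7771) ≈ 8.705,
  v_1 = u/||u|| ≈ (0.2298, -0.9732) (||v_1|| = 1).

λ_1 = 11.4721,  λ_2 = 2.5279;  v_1 ≈ (0.2298, -0.9732)


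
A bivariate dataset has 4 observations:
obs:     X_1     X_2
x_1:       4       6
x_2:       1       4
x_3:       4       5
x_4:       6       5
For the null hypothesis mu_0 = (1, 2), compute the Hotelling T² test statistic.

Step 1 — sample mean vector:
  mean(X_1) = (4 + 1 + 4 + 6) / 4 = 15/4 = 3.75
  mean(X_2) = (6 + 4 + 5 + 5) / 4 = 20/4 = 5
  x̄ = (3.75, 5),  deviation x̄ - mu_0 = (3.75, 5) - (1, 2) = (2.75, 3).

Step 2 — sample covariance matrix, S[i,j] = (1/(n-1)) · Σ_k (x_{k,i} - mean_i) · (x_{k,j} - mean_j), divisor n-1 = 3:
  S[X_1,X_1] = ((0.25)·(0.25) + (-2.75)·(-2.75) + (0.25)·(0.25) + (2.25)·(2.25)) / 3 = 12.75/3 = 4.25
  S[X_1,X_2] = ((0.25)·(1) + (-2.75)·(-1) + (0.25)·(0) + (2.25)·(0)) / 3 = 3/3 = 1
  S[X_2,X_2] = ((1)·(1) + (-1)·(-1) + (0)·(0) + (0)·(0)) / 3 = 2/3 = 0.6667
  S = [[4.25, 1],
 [1, 0.6667]].

Step 3 — invert S. det(S) = 4.25·0.6667 - (1)² = 1.8333.
  S^{-1} = (1/det) · [[d, -b], [-b, a]] = [[0.3636, -0.5455],
 [-0.5455, 2.3182]].

Step 4 — quadratic form (x̄ - mu_0)^T · S^{-1} · (x̄ - mu_0):
  S^{-1} · (x̄ - mu_0) = (-0.6364, 5.4545),
  (x̄ - mu_0)^T · [...] = (2.75)·(-0.6364) + (3)·(5.4545) = 14.6136.

Step 5 — scale by n: T² = 4 · 14.6136 = 58.4545.

T² ≈ 58.4545


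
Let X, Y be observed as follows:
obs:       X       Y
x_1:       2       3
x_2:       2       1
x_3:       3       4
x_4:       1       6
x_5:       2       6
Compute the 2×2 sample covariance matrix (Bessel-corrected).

Step 1 — column means:
  mean(X) = (2 + 2 + 3 + 1 + 2) / 5 = 10/5 = 2
  mean(Y) = (3 + 1 + 4 + 6 + 6) / 5 = 20/5 = 4

Step 2 — sample covariance S[i,j] = (1/(n-1)) · Σ_k (x_{k,i} - mean_i) · (x_{k,j} - mean_j), with n-1 = 4.
  S[X,X] = ((0)·(0) + (0)·(0) + (1)·(1) + (-1)·(-1) + (0)·(0)) / 4 = 2/4 = 0.5
  S[X,Y] = ((0)·(-1) + (0)·(-3) + (1)·(0) + (-1)·(2) + (0)·(2)) / 4 = -2/4 = -0.5
  S[Y,Y] = ((-1)·(-1) + (-3)·(-3) + (0)·(0) + (2)·(2) + (2)·(2)) / 4 = 18/4 = 4.5

S is symmetric (S[j,i] = S[i,j]). Assembling:

S = [[0.5, -0.5],
 [-0.5, 4.5]]


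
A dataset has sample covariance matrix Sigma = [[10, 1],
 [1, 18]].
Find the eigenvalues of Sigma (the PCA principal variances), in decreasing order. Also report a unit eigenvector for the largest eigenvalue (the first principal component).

Step 1 — characteristic polynomial of 2×2 Sigma:
  det(Sigma - λI) = λ² - trace · λ + det = 0.
  trace = 10 + 18 = 28, det = 10·18 - (1)² = 179.
Step 2 — discriminant:
  Δ = trace² - 4·det = 784 - 716 = 68.
Step 3 — eigenvalues:
  λ = (trace ± √Δ)/2 = (28 ± 8.2462)/2,
  λ_1 = 18.1231,  λ_2 = 9.8769.

Step 4 — unit eigenvector for λ_1: solve (Sigma - λ_1 I)v = 0. First row:
  (10 - 18.1231)·v_x + (1)·v_y = 0, i.e. (-8.1231)·v_x + (1)·v_y = 0,
  so v ∝ (b, λ_1 - a) = (1, 8.1231) = u.
  ||u|| = √((1)² + (8.1231)²) = √(66.9848) ≈ 8.1844,
  v_1 = u/||u|| ≈ (0.1222, 0.9925) (||v_1|| = 1).

λ_1 = 18.1231,  λ_2 = 9.8769;  v_1 ≈ (0.1222, 0.9925)


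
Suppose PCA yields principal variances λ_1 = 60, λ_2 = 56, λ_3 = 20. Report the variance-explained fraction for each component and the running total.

Step 1 — total variance = trace(Sigma) = Σ λ_i = 60 + 56 + 20 = 136.

Step 2 — fraction explained by component i = λ_i / Σ λ:
  PC1: 60/136 = 0.4412
  PC2: 56/136 = 0.4118
  PC3: 20/136 = 0.1471

Step 3 — cumulative fraction after k components = (λ_1 + ... + λ_k) / Σ λ:
  k = 1: 60/136 = 0.4412
  k = 2: (60 + 56)/136 = 116/136 = 0.8529
  k = 3: (60 + 56 + 20)/136 = 136/136 = 1

Summary (fraction, with percent):

explained: PC1 0.4412 (44.12%), PC2 0.4118 (41.18%), PC3 0.1471 (14.71%);  cumulative: 0.4412, 0.8529, 1


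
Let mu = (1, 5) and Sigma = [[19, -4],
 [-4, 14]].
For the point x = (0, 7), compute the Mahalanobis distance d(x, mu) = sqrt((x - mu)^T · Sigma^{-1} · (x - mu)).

Step 1 — centre the observation: (x - mu) = (-1, 2).

Step 2 — invert Sigma. det(Sigma) = 19·14 - (-4)² = 250.
  Sigma^{-1} = (1/det) · [[d, -b], [-b, a]] = [[0.056, 0.016],
 [0.016, 0.076]].

Step 3 — form the quadratic (x - mu)^T · Sigma^{-1} · (x - mu):
  Sigma^{-1} · (x - mu) = (-0.024, 0.136).
  (x - mu)^T · [Sigma^{-1} · (x - mu)] = (-1)·(-0.024) + (2)·(0.136) = 0.296.

Step 4 — take square root: d = √(0.296) ≈ 0.5441.

d(x, mu) = √(0.296) ≈ 0.5441
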